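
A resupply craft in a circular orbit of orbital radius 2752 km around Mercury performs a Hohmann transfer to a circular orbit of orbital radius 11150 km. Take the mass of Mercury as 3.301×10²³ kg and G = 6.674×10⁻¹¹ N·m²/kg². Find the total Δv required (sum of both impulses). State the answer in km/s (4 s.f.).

Δv_total ≈ 1.275 km/s

μ = GM = 6.674×10⁻¹¹ × 3.301×10²³ = 2.203×10¹³ m³/s².
r₁ = 2752 km = 2.752×10⁶ m.
r₂ = 11150 km = 1.115×10⁷ m.
Transfer ellipse a_t = (r₁ + r₂)/2 = 6.951×10⁶ m.
At r₁: circular v_c1 = √(μ/r₁) = 2829 m/s; transfer-periherm v_p = √[μ(2/r₁ − 1/a_t)] = 3583 m/s.
Δv₁ = v_p − v_c1 = 754.1 m/s.
At r₂: circular v_c2 = √(μ/r₂) = 1406 m/s; transfer-apoherm v_a = √[μ(2/r₂ − 1/a_t)] = 884.5 m/s.
Δv₂ = v_c2 − v_a = 521.2 m/s.
Total Δv = Δv₁ + Δv₂ = 1275 m/s = 1.275 km/s.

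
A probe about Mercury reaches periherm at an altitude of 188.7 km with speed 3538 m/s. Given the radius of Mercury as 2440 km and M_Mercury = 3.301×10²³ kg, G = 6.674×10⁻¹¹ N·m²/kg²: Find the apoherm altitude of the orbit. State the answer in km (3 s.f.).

μ = GM = 6.674×10⁻¹¹ × 3.301×10²³ = 2.203×10¹³ m³/s².
r_p = 2440 + 188.7 = 2628.7 km = 2.629×10⁶ m.
Specific energy ε = v²/2 − μ/r = -2.122×10⁶ J/kg, so a = −μ/(2ε) = 5.191×10⁶ m.
The apsides satisfy r_p + r_a = 2a, so the apoherm radius is 2a − r_p = 7.753×10⁶ m = 7752.6 km.
Apoherm altitude = 7752.6 − 2440 = 5312.6 km.

apoherm altitude ≈ 5310 km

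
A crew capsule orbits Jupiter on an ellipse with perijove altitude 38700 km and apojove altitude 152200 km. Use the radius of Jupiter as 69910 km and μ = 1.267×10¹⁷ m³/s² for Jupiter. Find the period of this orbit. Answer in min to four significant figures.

T ≈ 625.6 min

r_p = 69910 + 38700 = 108610 km = 1.0861×10⁸ m.
r_a = 69910 + 152200 = 222110 km = 2.2211×10⁸ m.
Semi-major axis a = (r_p + r_a)/2 = (1.0861×10⁵ + 2.2211×10⁵)/2 = 1.6536×10⁵ km = 1.654×10⁸ m.
By Kepler's third law T = 2π√(a³/μ) = 2π × 5.974×10³ = 3.754×10⁴ s.
= 625.6 min.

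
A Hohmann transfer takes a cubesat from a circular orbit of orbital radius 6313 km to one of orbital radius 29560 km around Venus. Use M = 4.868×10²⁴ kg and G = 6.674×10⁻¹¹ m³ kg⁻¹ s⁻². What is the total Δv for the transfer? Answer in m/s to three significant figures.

Δv_total ≈ 3380 m/s

μ = GM = 6.674×10⁻¹¹ × 4.868×10²⁴ = 3.249×10¹⁴ m³/s².
r₁ = 6313 km = 6.313×10⁶ m.
r₂ = 29560 km = 2.956×10⁷ m.
Transfer ellipse a_t = (r₁ + r₂)/2 = 1.794×10⁷ m.
At r₁: circular v_c1 = √(μ/r₁) = 7174 m/s; transfer-periapsis v_p = √[μ(2/r₁ − 1/a_t)] = 9209 m/s.
Δv₁ = v_p − v_c1 = 2036 m/s.
At r₂: circular v_c2 = √(μ/r₂) = 3315 m/s; transfer-apoapsis v_a = √[μ(2/r₂ − 1/a_t)] = 1967 m/s.
Δv₂ = v_c2 − v_a = 1348 m/s.
Total Δv = Δv₁ + Δv₂ = 3384 m/s.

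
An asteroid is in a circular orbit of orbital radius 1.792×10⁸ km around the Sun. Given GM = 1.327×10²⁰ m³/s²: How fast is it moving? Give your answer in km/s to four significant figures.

v ≈ 27.21 km/s

r = 1.792×10⁸ km = 1.792×10¹¹ m.
For a circular orbit v = √(μ/r) = √(1.327×10²⁰ / 1.792×10¹¹) = √(7.405×10⁸) = 27210 m/s.
That is 27.21 km/s.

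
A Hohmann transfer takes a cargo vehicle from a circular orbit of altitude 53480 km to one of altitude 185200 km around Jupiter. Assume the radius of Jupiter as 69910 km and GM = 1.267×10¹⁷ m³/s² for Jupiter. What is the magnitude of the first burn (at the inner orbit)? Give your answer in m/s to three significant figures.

r₁ = 69910 + 53480 = 123390 km = 1.2339×10⁸ m.
r₂ = 69910 + 185200 = 255110 km = 2.5511×10⁸ m.
Transfer ellipse a_t = (r₁ + r₂)/2 = 1.892×10⁸ m.
At r₁: circular v_c1 = √(μ/r₁) = 32040 m/s; transfer-perijove v_p = √[μ(2/r₁ − 1/a_t)] = 37200 m/s.
Δv₁ = v_p − v_c1 = 5160 m/s.

Δv ≈ 5160 m/s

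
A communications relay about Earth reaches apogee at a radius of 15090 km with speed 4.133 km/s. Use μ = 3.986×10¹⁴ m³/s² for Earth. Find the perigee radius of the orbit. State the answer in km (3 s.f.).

r_a = 1.509×10⁷ m.
Specific energy ε = v²/2 − μ/r = -1.787×10⁷ J/kg, so a = −μ/(2ε) = 1.115×10⁷ m.
The apsides satisfy r_p + r_a = 2a, so the perigee radius is 2a − r_a = 7.211×10⁶ m = 7210.5 km.

perigee radius ≈ 7210 km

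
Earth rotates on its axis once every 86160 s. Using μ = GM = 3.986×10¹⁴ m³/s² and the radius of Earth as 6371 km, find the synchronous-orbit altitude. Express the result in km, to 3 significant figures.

A synchronous orbit has period T, so by Kepler's third law a = (μT²/4π²)^(1/3).
μT²/4π² = 3.986×10¹⁴ × (8.616×10⁴)² / 39.48 = 7.495×10²² m³.
a = 4.216×10⁷ m = 42163 km.
Altitude h = a − R = 42163 − 6371 = 35792 km.

h_sync ≈ 35800 km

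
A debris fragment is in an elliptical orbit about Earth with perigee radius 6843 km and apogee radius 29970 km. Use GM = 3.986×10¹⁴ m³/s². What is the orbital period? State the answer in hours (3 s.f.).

Semi-major axis a = (r_p + r_a)/2 = (6843.0 + 29970)/2 = 18406 km = 1.841×10⁷ m.
By Kepler's third law T = 2π√(a³/μ) = 2π × 3.955×10³ = 2.485×10⁴ s.
= 6.903 hours.

T ≈ 6.90 hours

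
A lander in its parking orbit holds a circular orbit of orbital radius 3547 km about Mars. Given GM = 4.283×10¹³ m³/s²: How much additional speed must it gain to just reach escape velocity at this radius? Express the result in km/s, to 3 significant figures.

Δv ≈ 1.44 km/s

r = 3547 km = 3.547×10⁶ m.
Circular speed v_c = √(μ/r) = 3475 m/s.
Escape speed v_esc = √(2μ/r) = √2 × v_c = 4914 m/s.
Δv = v_esc − v_c = 1439 m/s = 1.439 km/s.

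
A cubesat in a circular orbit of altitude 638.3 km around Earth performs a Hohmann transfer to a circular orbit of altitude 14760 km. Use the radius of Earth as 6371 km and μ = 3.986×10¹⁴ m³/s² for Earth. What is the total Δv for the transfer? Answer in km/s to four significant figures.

Δv_total ≈ 2.978 km/s

r₁ = 6371 + 638.3 = 7009.3 km = 7.0093×10⁶ m.
r₂ = 6371 + 14760 = 21131 km = 2.1131×10⁷ m.
Transfer ellipse a_t = (r₁ + r₂)/2 = 1.407×10⁷ m.
At r₁: circular v_c1 = √(μ/r₁) = 7541 m/s; transfer-perigee v_p = √[μ(2/r₁ − 1/a_t)] = 9241 m/s.
Δv₁ = v_p − v_c1 = 1700 m/s.
At r₂: circular v_c2 = √(μ/r₂) = 4343 m/s; transfer-apogee v_a = √[μ(2/r₂ − 1/a_t)] = 3065 m/s.
Δv₂ = v_c2 − v_a = 1278 m/s.
Total Δv = Δv₁ + Δv₂ = 2978 m/s = 2.978 km/s.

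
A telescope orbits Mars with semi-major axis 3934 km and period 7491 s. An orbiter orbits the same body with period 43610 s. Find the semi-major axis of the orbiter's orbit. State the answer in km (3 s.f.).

Kepler's third law: a³ ∝ T², so a₂ = a₁ (T₂/T₁)^(2/3).
T₂/T₁ = 5.822, (T₂/T₁)^(2/3) = 3.236.
a₂ = 3934 × 3.236 = 12730 km.

a₂ ≈ 12700 km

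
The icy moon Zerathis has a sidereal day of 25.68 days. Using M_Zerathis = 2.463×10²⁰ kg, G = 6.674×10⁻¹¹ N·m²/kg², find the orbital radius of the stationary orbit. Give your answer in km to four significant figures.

r_sync ≈ 12700 km

μ = GM = 6.674×10⁻¹¹ × 2.463×10²⁰ = 1.644×10¹⁰ m³/s².
T = 25.68 days = 2.219×10⁶ s.
A synchronous orbit has period T, so by Kepler's third law a = (μT²/4π²)^(1/3).
μT²/4π² = 1.644×10¹⁰ × (2.219×10⁶)² / 39.48 = 2.050×10²¹ m³.
a = 1.270×10⁷ m = 12703 km.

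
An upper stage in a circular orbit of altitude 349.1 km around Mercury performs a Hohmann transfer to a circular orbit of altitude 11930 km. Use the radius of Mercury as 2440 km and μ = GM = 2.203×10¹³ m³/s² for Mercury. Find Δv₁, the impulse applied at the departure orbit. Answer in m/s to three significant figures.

r₁ = 2440 + 349.1 = 2789.1 km = 2.7891×10⁶ m.
r₂ = 2440 + 11930 = 14370 km = 1.4370×10⁷ m.
Transfer ellipse a_t = (r₁ + r₂)/2 = 8.580×10⁶ m.
At r₁: circular v_c1 = √(μ/r₁) = 2810 m/s; transfer-periherm v_p = √[μ(2/r₁ − 1/a_t)] = 3637 m/s.
Δv₁ = v_p − v_c1 = 826.8 m/s.

Δv ≈ 827 m/s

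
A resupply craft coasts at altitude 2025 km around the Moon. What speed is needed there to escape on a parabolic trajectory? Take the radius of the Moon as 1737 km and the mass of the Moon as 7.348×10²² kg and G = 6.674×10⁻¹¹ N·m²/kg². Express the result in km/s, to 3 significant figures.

μ = GM = 6.674×10⁻¹¹ × 7.348×10²² = 4.904×10¹² m³/s².
r = 1737 + 2025 = 3762.0 km = 3.7620×10⁶ m.
Escape speed v_esc = √(2μ/r) = √(2 × 4.904×10¹² / 3.762×10⁶) = √(2.607×10⁶) = 1615 m/s.
= 1.615 km/s.

v_esc ≈ 1.61 km/s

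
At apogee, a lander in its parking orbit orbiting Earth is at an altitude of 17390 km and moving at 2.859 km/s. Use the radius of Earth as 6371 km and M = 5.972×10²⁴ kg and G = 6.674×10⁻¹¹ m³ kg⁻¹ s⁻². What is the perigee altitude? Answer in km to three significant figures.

perigee altitude ≈ 1280 km

μ = GM = 6.674×10⁻¹¹ × 5.972×10²⁴ = 3.986×10¹⁴ m³/s².
r_a = 6371 + 17390 = 23761 km = 2.376×10⁷ m.
Specific energy ε = v²/2 − μ/r = -1.269×10⁷ J/kg, so a = −μ/(2ε) = 1.571×10⁷ m.
The apsides satisfy r_p + r_a = 2a, so the perigee radius is 2a − r_a = 7.654×10⁶ m = 7654.1 km.
Perigee altitude = 7654.1 − 6371 = 1283.1 km.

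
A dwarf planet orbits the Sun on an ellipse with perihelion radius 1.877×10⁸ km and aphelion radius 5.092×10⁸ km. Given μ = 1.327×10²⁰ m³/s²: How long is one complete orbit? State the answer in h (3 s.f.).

Semi-major axis a = (r_p + r_a)/2 = (1.8770×10⁸ + 5.0920×10⁸)/2 = 3.4845×10⁸ km = 3.484×10¹¹ m.
By Kepler's third law T = 2π√(a³/μ) = 2π × 1.786×10⁷ = 1.122×10⁸ s.
= 31160 h.

T ≈ 31200 h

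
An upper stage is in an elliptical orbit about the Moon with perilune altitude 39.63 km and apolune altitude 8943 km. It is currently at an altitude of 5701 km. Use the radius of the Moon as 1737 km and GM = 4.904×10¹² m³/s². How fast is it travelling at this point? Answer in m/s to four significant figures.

r_p = 1737 + 39.63 = 1776.6 km = 1.7766×10⁶ m.
r_a = 1737 + 8943 = 10680 km = 1.0680×10⁷ m.
r = 1737 + 5701 = 7438.0 km = 7.438×10⁶ m.
Semi-major axis a = (r_p + r_a)/2 = 6228.3 km = 6.228×10⁶ m.
Vis-viva: v² = μ(2/r − 1/a) = 4.904×10¹² × (2.689×10⁻⁷ − 1.606×10⁻⁷) = 5.313×10⁵ m²/s².
v = 728.9 m/s.

v ≈ 728.9 m/s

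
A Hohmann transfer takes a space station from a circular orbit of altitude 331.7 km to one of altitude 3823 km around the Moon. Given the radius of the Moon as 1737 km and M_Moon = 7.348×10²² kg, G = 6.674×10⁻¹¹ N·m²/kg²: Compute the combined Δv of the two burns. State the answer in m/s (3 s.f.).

Δv_total ≈ 567 m/s

μ = GM = 6.674×10⁻¹¹ × 7.348×10²² = 4.904×10¹² m³/s².
r₁ = 1737 + 331.7 = 2068.7 km = 2.0687×10⁶ m.
r₂ = 1737 + 3823 = 5560.0 km = 5.5600×10⁶ m.
Transfer ellipse a_t = (r₁ + r₂)/2 = 3.814×10⁶ m.
At r₁: circular v_c1 = √(μ/r₁) = 1540 m/s; transfer-perilune v_p = √[μ(2/r₁ − 1/a_t)] = 1859 m/s.
Δv₁ = v_p − v_c1 = 319.2 m/s.
At r₂: circular v_c2 = √(μ/r₂) = 939.2 m/s; transfer-apolune v_a = √[μ(2/r₂ − 1/a_t)] = 691.6 m/s.
Δv₂ = v_c2 − v_a = 247.5 m/s.
Total Δv = Δv₁ + Δv₂ = 566.7 m/s.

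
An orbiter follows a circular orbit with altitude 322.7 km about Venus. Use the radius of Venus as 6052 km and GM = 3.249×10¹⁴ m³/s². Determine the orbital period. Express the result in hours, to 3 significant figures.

r = 6052 + 322.7 = 6374.7 km = 6.3747×10⁶ m.
Kepler's third law: T = 2π√(r³/μ) = 2π√((6.375×10⁶)³ / 3.249×10¹⁴).
r³/μ = 7.973×10⁵ s², so T = 2π × 8.929×10² = 5.610×10³ s.
Converting: 5.610×10³ s ÷ 3600 = 1.558 hours.

T ≈ 1.56 hours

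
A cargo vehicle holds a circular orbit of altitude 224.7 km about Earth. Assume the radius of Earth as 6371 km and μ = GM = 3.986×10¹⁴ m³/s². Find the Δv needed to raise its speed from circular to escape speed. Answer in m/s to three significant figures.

Δv ≈ 3220 m/s

r = 6371 + 224.7 = 6595.7 km = 6.5957×10⁶ m.
Circular speed v_c = √(μ/r) = 7774 m/s.
Escape speed v_esc = √(2μ/r) = √2 × v_c = 10990 m/s.
Δv = v_esc − v_c = 3220 m/s.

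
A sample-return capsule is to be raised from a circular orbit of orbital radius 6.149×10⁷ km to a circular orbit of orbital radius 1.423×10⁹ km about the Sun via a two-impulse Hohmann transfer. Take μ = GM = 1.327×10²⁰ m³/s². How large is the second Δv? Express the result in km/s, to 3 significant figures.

Δv ≈ 6.88 km/s

r₁ = 6.149×10⁷ km = 6.149×10¹⁰ m.
r₂ = 1.423×10⁹ km = 1.423×10¹² m.
Transfer ellipse a_t = (r₁ + r₂)/2 = 7.422×10¹¹ m.
At r₁: circular v_c1 = √(μ/r₁) = 46460 m/s; transfer-perihelion v_p = √[μ(2/r₁ − 1/a_t)] = 64320 m/s.
At r₂: circular v_c2 = √(μ/r₂) = 9657 m/s; transfer-aphelion v_a = √[μ(2/r₂ − 1/a_t)] = 2779 m/s.
Δv₂ = v_c2 − v_a = 6877 m/s.
= 6.877 km/s.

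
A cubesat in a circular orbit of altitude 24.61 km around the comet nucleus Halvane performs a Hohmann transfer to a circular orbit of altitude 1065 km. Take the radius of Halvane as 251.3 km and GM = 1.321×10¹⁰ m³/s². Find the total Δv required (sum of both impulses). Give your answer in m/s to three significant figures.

r₁ = 251.3 + 24.61 = 275.91 km = 2.7591×10⁵ m.
r₂ = 251.3 + 1065 = 1316.3 km = 1.3163×10⁶ m.
Transfer ellipse a_t = (r₁ + r₂)/2 = 7.961×10⁵ m.
At r₁: circular v_c1 = √(μ/r₁) = 218.8 m/s; transfer-periapsis v_p = √[μ(2/r₁ − 1/a_t)] = 281.4 m/s.
Δv₁ = v_p − v_c1 = 62.55 m/s.
At r₂: circular v_c2 = √(μ/r₂) = 100.2 m/s; transfer-apoapsis v_a = √[μ(2/r₂ − 1/a_t)] = 58.98 m/s.
Δv₂ = v_c2 − v_a = 41.20 m/s.
Total Δv = Δv₁ + Δv₂ = 103.8 m/s.

Δv_total ≈ 104 m/s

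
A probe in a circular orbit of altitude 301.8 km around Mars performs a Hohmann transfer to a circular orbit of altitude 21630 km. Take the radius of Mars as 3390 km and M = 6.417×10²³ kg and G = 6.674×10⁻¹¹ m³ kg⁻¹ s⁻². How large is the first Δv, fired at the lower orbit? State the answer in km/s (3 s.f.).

Δv ≈ 1.09 km/s

μ = GM = 6.674×10⁻¹¹ × 6.417×10²³ = 4.283×10¹³ m³/s².
r₁ = 3390 + 301.8 = 3691.8 km = 3.6918×10⁶ m.
r₂ = 3390 + 21630 = 25020 km = 2.5020×10⁷ m.
Transfer ellipse a_t = (r₁ + r₂)/2 = 1.436×10⁷ m.
At r₁: circular v_c1 = √(μ/r₁) = 3406 m/s; transfer-periapsis v_p = √[μ(2/r₁ − 1/a_t)] = 4496 m/s.
Δv₁ = v_p − v_c1 = 1090 m/s.
= 1.090 km/s.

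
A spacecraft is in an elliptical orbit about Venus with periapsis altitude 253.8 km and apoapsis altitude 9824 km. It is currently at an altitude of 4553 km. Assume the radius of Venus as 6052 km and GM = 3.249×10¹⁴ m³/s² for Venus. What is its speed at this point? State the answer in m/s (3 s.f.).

v ≈ 5650 m/s

r_p = 6052 + 253.8 = 6305.8 km = 6.3058×10⁶ m.
r_a = 6052 + 9824 = 15876 km = 1.5876×10⁷ m.
r = 6052 + 4553 = 10605 km = 1.060×10⁷ m.
Semi-major axis a = (r_p + r_a)/2 = 11091 km = 1.109×10⁷ m.
Vis-viva: v² = μ(2/r − 1/a) = 3.249×10¹⁴ × (1.886×10⁻⁷ − 9.016×10⁻⁸) = 3.198×10⁷ m²/s².
v = 5655 m/s.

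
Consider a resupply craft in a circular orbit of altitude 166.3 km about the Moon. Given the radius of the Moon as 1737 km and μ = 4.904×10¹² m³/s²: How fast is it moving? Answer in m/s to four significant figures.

r = 1737 + 166.3 = 1903.3 km = 1.9033×10⁶ m.
For a circular orbit v = √(μ/r) = √(4.904×10¹² / 1.903×10⁶) = √(2.577×10⁶) = 1605 m/s.

v ≈ 1605 m/s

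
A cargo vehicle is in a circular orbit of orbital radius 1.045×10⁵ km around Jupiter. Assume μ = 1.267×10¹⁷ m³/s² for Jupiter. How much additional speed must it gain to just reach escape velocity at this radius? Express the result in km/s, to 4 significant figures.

Δv ≈ 14.42 km/s

r = 1.045×10⁵ km = 1.045×10⁸ m.
Circular speed v_c = √(μ/r) = 34820 m/s.
Escape speed v_esc = √(2μ/r) = √2 × v_c = 49240 m/s.
Δv = v_esc − v_c = 14420 m/s = 14.42 km/s.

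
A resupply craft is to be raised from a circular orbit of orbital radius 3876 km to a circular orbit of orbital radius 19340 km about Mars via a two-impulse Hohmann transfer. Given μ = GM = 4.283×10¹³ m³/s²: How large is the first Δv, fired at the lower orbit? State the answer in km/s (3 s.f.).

r₁ = 3876 km = 3.876×10⁶ m.
r₂ = 19340 km = 1.934×10⁷ m.
Transfer ellipse a_t = (r₁ + r₂)/2 = 1.161×10⁷ m.
At r₁: circular v_c1 = √(μ/r₁) = 3324 m/s; transfer-periapsis v_p = √[μ(2/r₁ − 1/a_t)] = 4291 m/s.
Δv₁ = v_p − v_c1 = 966.6 m/s.
= 0.9666 km/s.

Δv ≈ 0.967 km/s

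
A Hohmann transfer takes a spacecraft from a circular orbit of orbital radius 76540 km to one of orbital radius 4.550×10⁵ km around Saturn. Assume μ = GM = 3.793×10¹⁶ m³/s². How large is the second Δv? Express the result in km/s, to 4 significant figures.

Δv ≈ 4.231 km/s

r₁ = 76540 km = 7.654×10⁷ m.
r₂ = 4.550×10⁵ km = 4.550×10⁸ m.
Transfer ellipse a_t = (r₁ + r₂)/2 = 2.658×10⁸ m.
At r₁: circular v_c1 = √(μ/r₁) = 22260 m/s; transfer-perikrone v_p = √[μ(2/r₁ − 1/a_t)] = 29130 m/s.
At r₂: circular v_c2 = √(μ/r₂) = 9130 m/s; transfer-apokrone v_a = √[μ(2/r₂ − 1/a_t)] = 4900 m/s.
Δv₂ = v_c2 − v_a = 4231 m/s.
= 4.231 km/s.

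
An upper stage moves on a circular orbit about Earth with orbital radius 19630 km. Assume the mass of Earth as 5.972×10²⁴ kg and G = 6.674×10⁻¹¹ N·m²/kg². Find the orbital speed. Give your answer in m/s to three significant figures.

μ = GM = 6.674×10⁻¹¹ × 5.972×10²⁴ = 3.986×10¹⁴ m³/s².
r = 19630 km = 1.963×10⁷ m.
For a circular orbit v = √(μ/r) = √(3.986×10¹⁴ / 1.963×10⁷) = √(2.030×10⁷) = 4506 m/s.

v ≈ 4510 m/s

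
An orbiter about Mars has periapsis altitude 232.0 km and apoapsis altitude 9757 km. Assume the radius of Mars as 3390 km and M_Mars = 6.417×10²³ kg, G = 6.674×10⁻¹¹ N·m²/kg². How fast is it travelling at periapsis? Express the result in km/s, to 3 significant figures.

v ≈ 4.31 km/s

μ = GM = 6.674×10⁻¹¹ × 6.417×10²³ = 4.283×10¹³ m³/s².
r_p = 3390 + 232.0 = 3622.0 km = 3.6220×10⁶ m.
r_a = 3390 + 9757 = 13147 km = 1.3147×10⁷ m.
Semi-major axis a = (r_p + r_a)/2 = 8384.5 km = 8.384×10⁶ m.
Vis-viva: v² = μ(2/r − 1/a) = 4.283×10¹³ × (5.522×10⁻⁷ − 1.193×10⁻⁷) = 1.854×10⁷ m²/s².
v = 4306 m/s = 4.306 km/s.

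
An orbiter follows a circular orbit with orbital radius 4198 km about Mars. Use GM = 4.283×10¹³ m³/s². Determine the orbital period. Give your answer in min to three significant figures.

T ≈ 138 min

r = 4198 km = 4.198×10⁶ m.
Kepler's third law: T = 2π√(r³/μ) = 2π√((4.198×10⁶)³ / 4.283×10¹³).
r³/μ = 1.727×10⁶ s², so T = 2π × 1.314×10³ = 8.258×10³ s.
Converting: 8.258×10³ s ÷ 60.00 = 137.6 min.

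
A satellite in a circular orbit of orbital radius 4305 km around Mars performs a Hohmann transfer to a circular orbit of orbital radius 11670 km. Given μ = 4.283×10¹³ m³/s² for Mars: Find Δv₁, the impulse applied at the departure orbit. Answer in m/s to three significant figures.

r₁ = 4305 km = 4.305×10⁶ m.
r₂ = 11670 km = 1.167×10⁷ m.
Transfer ellipse a_t = (r₁ + r₂)/2 = 7.988×10⁶ m.
At r₁: circular v_c1 = √(μ/r₁) = 3154 m/s; transfer-periapsis v_p = √[μ(2/r₁ − 1/a_t)] = 3813 m/s.
Δv₁ = v_p − v_c1 = 658.4 m/s.

Δv ≈ 658 m/s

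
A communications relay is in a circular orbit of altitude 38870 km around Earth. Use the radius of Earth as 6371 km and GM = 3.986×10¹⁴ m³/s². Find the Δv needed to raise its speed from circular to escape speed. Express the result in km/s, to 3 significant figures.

r = 6371 + 38870 = 45241 km = 4.5241×10⁷ m.
Circular speed v_c = √(μ/r) = 2968 m/s.
Escape speed v_esc = √(2μ/r) = √2 × v_c = 4198 m/s.
Δv = v_esc − v_c = 1229 m/s = 1.229 km/s.

Δv ≈ 1.23 km/s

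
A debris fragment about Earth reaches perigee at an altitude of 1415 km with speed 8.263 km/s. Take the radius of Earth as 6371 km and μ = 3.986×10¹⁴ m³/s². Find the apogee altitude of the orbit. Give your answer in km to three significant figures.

r_p = 6371 + 1415 = 7786.0 km = 7.786×10⁶ m.
Specific energy ε = v²/2 − μ/r = -1.706×10⁷ J/kg, so a = −μ/(2ε) = 1.169×10⁷ m.
The apsides satisfy r_p + r_a = 2a, so the apogee radius is 2a − r_p = 1.558×10⁷ m = 15584 km.
Apogee altitude = 15584 − 6371 = 9213.3 km.

apogee altitude ≈ 9210 km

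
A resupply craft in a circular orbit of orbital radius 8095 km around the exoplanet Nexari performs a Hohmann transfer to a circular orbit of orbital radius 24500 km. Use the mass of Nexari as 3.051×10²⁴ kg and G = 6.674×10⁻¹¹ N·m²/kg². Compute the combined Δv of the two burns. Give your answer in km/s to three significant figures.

Δv_total ≈ 1.99 km/s

μ = GM = 6.674×10⁻¹¹ × 3.051×10²⁴ = 2.036×10¹⁴ m³/s².
r₁ = 8095 km = 8.095×10⁶ m.
r₂ = 24500 km = 2.450×10⁷ m.
Transfer ellipse a_t = (r₁ + r₂)/2 = 1.630×10⁷ m.
At r₁: circular v_c1 = √(μ/r₁) = 5015 m/s; transfer-periapsis v_p = √[μ(2/r₁ − 1/a_t)] = 6149 m/s.
Δv₁ = v_p − v_c1 = 1134 m/s.
At r₂: circular v_c2 = √(μ/r₂) = 2883 m/s; transfer-apoapsis v_a = √[μ(2/r₂ − 1/a_t)] = 2032 m/s.
Δv₂ = v_c2 − v_a = 851.1 m/s.
Total Δv = Δv₁ + Δv₂ = 1985 m/s = 1.985 km/s.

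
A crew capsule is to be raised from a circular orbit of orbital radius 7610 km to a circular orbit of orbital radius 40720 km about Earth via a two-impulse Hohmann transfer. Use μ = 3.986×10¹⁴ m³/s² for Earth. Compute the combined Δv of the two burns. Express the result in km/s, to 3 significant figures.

r₁ = 7610 km = 7.610×10⁶ m.
r₂ = 40720 km = 4.072×10⁷ m.
Transfer ellipse a_t = (r₁ + r₂)/2 = 2.416×10⁷ m.
At r₁: circular v_c1 = √(μ/r₁) = 7237 m/s; transfer-perigee v_p = √[μ(2/r₁ − 1/a_t)] = 9395 m/s.
Δv₁ = v_p − v_c1 = 2157 m/s.
At r₂: circular v_c2 = √(μ/r₂) = 3129 m/s; transfer-apogee v_a = √[μ(2/r₂ − 1/a_t)] = 1756 m/s.
Δv₂ = v_c2 − v_a = 1373 m/s.
Total Δv = Δv₁ + Δv₂ = 3530 m/s = 3.530 km/s.

Δv_total ≈ 3.53 km/s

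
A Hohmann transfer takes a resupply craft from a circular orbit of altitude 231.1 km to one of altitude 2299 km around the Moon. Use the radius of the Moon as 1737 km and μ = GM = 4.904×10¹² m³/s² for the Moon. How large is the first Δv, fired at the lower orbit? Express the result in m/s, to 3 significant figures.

Δv ≈ 252 m/s

r₁ = 1737 + 231.1 = 1968.1 km = 1.9681×10⁶ m.
r₂ = 1737 + 2299 = 4036.0 km = 4.0360×10⁶ m.
Transfer ellipse a_t = (r₁ + r₂)/2 = 3.002×10⁶ m.
At r₁: circular v_c1 = √(μ/r₁) = 1579 m/s; transfer-perilune v_p = √[μ(2/r₁ − 1/a_t)] = 1830 m/s.
Δv₁ = v_p − v_c1 = 251.8 m/s.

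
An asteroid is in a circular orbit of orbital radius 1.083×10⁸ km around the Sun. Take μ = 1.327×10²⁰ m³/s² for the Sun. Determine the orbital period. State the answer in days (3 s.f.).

r = 1.083×10⁸ km = 1.083×10¹¹ m.
Kepler's third law: T = 2π√(r³/μ) = 2π√((1.083×10¹¹)³ / 1.327×10²⁰).
r³/μ = 9.572×10¹² s², so T = 2π × 3.094×10⁶ = 1.944×10⁷ s.
Converting: 1.944×10⁷ s ÷ 86400 = 225.0 days.

T ≈ 225 days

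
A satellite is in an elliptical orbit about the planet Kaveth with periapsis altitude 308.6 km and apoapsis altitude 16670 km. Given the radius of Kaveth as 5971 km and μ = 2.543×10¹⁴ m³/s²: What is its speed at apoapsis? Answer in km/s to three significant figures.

r_p = 5971 + 308.6 = 6279.6 km = 6.2796×10⁶ m.
r_a = 5971 + 16670 = 22641 km = 2.2641×10⁷ m.
Semi-major axis a = (r_p + r_a)/2 = 14460 km = 1.446×10⁷ m.
Vis-viva: v² = μ(2/r − 1/a) = 2.543×10¹⁴ × (8.834×10⁻⁸ − 6.915×10⁻⁸) = 4.878×10⁶ m²/s².
v = 2209 m/s = 2.209 km/s.

v ≈ 2.21 km/s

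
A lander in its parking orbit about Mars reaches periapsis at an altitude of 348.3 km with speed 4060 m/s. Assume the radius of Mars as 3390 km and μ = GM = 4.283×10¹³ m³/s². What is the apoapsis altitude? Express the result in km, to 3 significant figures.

r_p = 3390 + 348.3 = 3738.3 km = 3.738×10⁶ m.
Specific energy ε = v²/2 − μ/r = -3.215×10⁶ J/kg, so a = −μ/(2ε) = 6.660×10⁶ m.
The apsides satisfy r_p + r_a = 2a, so the apoapsis radius is 2a − r_p = 9.582×10⁶ m = 9582.5 km.
Apoapsis altitude = 9582.5 − 3390 = 6192.5 km.

apoapsis altitude ≈ 6190 km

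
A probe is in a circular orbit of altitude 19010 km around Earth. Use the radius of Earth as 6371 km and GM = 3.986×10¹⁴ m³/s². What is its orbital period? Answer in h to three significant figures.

r = 6371 + 19010 = 25381 km = 2.5381×10⁷ m.
Kepler's third law: T = 2π√(r³/μ) = 2π√((2.538×10⁷)³ / 3.986×10¹⁴).
r³/μ = 4.102×10⁷ s², so T = 2π × 6.405×10³ = 4.024×10⁴ s.
Converting: 4.024×10⁴ s ÷ 3600 = 11.18 h.

T ≈ 11.2 h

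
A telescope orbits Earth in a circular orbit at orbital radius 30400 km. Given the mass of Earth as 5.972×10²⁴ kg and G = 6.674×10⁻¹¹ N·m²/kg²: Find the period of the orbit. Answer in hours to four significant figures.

T ≈ 14.65 hours

μ = GM = 6.674×10⁻¹¹ × 5.972×10²⁴ = 3.986×10¹⁴ m³/s².
r = 30400 km = 3.040×10⁷ m.
Kepler's third law: T = 2π√(r³/μ) = 2π√((3.040×10⁷)³ / 3.986×10¹⁴).
r³/μ = 7.049×10⁷ s², so T = 2π × 8.396×10³ = 5.275×10⁴ s.
Converting: 5.275×10⁴ s ÷ 3600 = 14.65 hours.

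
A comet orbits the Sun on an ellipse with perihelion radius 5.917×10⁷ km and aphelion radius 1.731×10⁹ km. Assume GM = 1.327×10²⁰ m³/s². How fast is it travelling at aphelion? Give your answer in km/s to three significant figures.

Semi-major axis a = (r_p + r_a)/2 = 8.9508×10⁸ km = 8.951×10¹¹ m.
Vis-viva: v² = μ(2/r − 1/a) = 1.327×10²⁰ × (1.155×10⁻¹² − 1.117×10⁻¹²) = 5.068×10⁶ m²/s².
v = 2251 m/s = 2.251 km/s.

v ≈ 2.25 km/s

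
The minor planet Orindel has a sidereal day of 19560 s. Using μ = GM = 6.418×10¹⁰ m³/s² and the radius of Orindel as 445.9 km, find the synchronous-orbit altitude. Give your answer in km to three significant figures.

A synchronous orbit has period T, so by Kepler's third law a = (μT²/4π²)^(1/3).
μT²/4π² = 6.418×10¹⁰ × (1.956×10⁴)² / 39.48 = 6.220×10¹⁷ m³.
a = 8.536×10⁵ m = 853.61 km.
Altitude h = a − R = 853.61 − 445.9 = 407.71 km.

h_sync ≈ 408 km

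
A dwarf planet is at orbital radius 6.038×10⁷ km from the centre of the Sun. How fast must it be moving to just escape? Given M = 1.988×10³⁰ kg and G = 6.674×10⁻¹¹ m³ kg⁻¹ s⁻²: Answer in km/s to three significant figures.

μ = GM = 6.674×10⁻¹¹ × 1.988×10³⁰ = 1.327×10²⁰ m³/s².
r = 6.038×10⁷ km = 6.038×10¹⁰ m.
Escape speed v_esc = √(2μ/r) = √(2 × 1.327×10²⁰ / 6.038×10¹⁰) = √(4.395×10⁹) = 66290 m/s.
= 66.29 km/s.

v_esc ≈ 66.3 km/s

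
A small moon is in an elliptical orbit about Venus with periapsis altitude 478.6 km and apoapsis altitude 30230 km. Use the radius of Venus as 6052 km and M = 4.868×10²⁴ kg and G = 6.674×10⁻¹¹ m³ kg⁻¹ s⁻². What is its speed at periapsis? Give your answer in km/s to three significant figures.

v ≈ 9.18 km/s

μ = GM = 6.674×10⁻¹¹ × 4.868×10²⁴ = 3.249×10¹⁴ m³/s².
r_p = 6052 + 478.6 = 6530.6 km = 6.5306×10⁶ m.
r_a = 6052 + 30230 = 36282 km = 3.6282×10⁷ m.
Semi-major axis a = (r_p + r_a)/2 = 21406 km = 2.141×10⁷ m.
Vis-viva: v² = μ(2/r − 1/a) = 3.249×10¹⁴ × (3.063×10⁻⁷ − 4.672×10⁻⁸) = 8.432×10⁷ m²/s².
v = 9183 m/s = 9.183 km/s.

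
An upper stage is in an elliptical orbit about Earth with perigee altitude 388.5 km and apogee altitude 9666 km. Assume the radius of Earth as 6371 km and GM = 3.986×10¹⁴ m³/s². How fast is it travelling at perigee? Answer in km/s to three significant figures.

v ≈ 9.11 km/s

r_p = 6371 + 388.5 = 6759.5 km = 6.7595×10⁶ m.
r_a = 6371 + 9666 = 16037 km = 1.6037×10⁷ m.
Semi-major axis a = (r_p + r_a)/2 = 11398 km = 1.140×10⁷ m.
Vis-viva: v² = μ(2/r − 1/a) = 3.986×10¹⁴ × (2.959×10⁻⁷ − 8.773×10⁻⁸) = 8.297×10⁷ m²/s².
v = 9109 m/s = 9.109 km/s.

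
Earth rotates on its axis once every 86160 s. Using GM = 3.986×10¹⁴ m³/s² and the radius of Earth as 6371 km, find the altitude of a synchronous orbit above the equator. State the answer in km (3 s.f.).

h_sync ≈ 35800 km

A synchronous orbit has period T, so by Kepler's third law a = (μT²/4π²)^(1/3).
μT²/4π² = 3.986×10¹⁴ × (8.616×10⁴)² / 39.48 = 7.495×10²² m³.
a = 4.216×10⁷ m = 42163 km.
Altitude h = a − R = 42163 − 6371 = 35792 km.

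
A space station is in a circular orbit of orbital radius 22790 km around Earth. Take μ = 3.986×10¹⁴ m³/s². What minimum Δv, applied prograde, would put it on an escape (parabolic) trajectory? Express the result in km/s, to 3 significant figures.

Δv ≈ 1.73 km/s

r = 22790 km = 2.279×10⁷ m.
Circular speed v_c = √(μ/r) = 4182 m/s.
Escape speed v_esc = √(2μ/r) = √2 × v_c = 5914 m/s.
Δv = v_esc − v_c = 1732 m/s = 1.732 km/s.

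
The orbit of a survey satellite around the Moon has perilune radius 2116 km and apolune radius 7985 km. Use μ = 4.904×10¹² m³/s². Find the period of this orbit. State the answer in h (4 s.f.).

T ≈ 8.945 h

Semi-major axis a = (r_p + r_a)/2 = (2116.0 + 7985.0)/2 = 5050.5 km = 5.050×10⁶ m.
By Kepler's third law T = 2π√(a³/μ) = 2π × 5.125×10³ = 3.220×10⁴ s.
= 8.945 h.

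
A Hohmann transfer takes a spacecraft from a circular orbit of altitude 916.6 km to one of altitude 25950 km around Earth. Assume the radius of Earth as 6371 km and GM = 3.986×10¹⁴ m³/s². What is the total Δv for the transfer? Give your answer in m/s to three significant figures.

r₁ = 6371 + 916.6 = 7287.6 km = 7.2876×10⁶ m.
r₂ = 6371 + 25950 = 32321 km = 3.2321×10⁷ m.
Transfer ellipse a_t = (r₁ + r₂)/2 = 1.980×10⁷ m.
At r₁: circular v_c1 = √(μ/r₁) = 7396 m/s; transfer-perigee v_p = √[μ(2/r₁ − 1/a_t)] = 9448 m/s.
Δv₁ = v_p − v_c1 = 2052 m/s.
At r₂: circular v_c2 = √(μ/r₂) = 3512 m/s; transfer-apogee v_a = √[μ(2/r₂ − 1/a_t)] = 2130 m/s.
Δv₂ = v_c2 − v_a = 1381 m/s.
Total Δv = Δv₁ + Δv₂ = 3434 m/s.

Δv_total ≈ 3430 m/s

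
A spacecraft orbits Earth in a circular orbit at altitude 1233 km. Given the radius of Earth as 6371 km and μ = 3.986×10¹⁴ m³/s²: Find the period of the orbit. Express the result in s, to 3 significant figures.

T ≈ 6600 s

r = 6371 + 1233 = 7604.0 km = 7.6040×10⁶ m.
Kepler's third law: T = 2π√(r³/μ) = 2π√((7.604×10⁶)³ / 3.986×10¹⁴).
r³/μ = 1.103×10⁶ s², so T = 2π × 1.050×10³ = 6.599×10³ s.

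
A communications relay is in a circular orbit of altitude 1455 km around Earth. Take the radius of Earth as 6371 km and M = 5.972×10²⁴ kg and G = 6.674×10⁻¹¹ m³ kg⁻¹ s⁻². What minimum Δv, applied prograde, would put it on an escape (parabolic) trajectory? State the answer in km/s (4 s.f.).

Δv ≈ 2.956 km/s

μ = GM = 6.674×10⁻¹¹ × 5.972×10²⁴ = 3.986×10¹⁴ m³/s².
r = 6371 + 1455 = 7826.0 km = 7.8260×10⁶ m.
Circular speed v_c = √(μ/r) = 7136 m/s.
Escape speed v_esc = √(2μ/r) = √2 × v_c = 10090 m/s.
Δv = v_esc − v_c = 2956 m/s = 2.956 km/s.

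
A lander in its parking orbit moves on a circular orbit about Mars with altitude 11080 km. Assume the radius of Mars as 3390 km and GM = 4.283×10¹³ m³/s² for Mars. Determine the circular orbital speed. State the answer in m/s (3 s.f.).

v ≈ 1720 m/s

r = 3390 + 11080 = 14470 km = 1.4470×10⁷ m.
For a circular orbit v = √(μ/r) = √(4.283×10¹³ / 1.447×10⁷) = √(2.960×10⁶) = 1720 m/s.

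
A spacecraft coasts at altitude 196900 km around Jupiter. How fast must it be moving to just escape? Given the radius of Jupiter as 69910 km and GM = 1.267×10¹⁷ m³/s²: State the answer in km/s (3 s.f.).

v_esc ≈ 30.8 km/s

r = 69910 + 196900 = 266810 km = 2.6681×10⁸ m.
Escape speed v_esc = √(2μ/r) = √(2 × 1.267×10¹⁷ / 2.668×10⁸) = √(9.497×10⁸) = 30820 m/s.
= 30.82 km/s.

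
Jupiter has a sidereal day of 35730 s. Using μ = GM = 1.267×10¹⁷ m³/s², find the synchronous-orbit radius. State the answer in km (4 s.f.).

A synchronous orbit has period T, so by Kepler's third law a = (μT²/4π²)^(1/3).
μT²/4π² = 1.267×10¹⁷ × (3.573×10⁴)² / 39.48 = 4.097×10²⁴ m³.
a = 1.600×10⁸ m = 1.6002×10⁵ km.

r_sync ≈ 1.600×10⁵ km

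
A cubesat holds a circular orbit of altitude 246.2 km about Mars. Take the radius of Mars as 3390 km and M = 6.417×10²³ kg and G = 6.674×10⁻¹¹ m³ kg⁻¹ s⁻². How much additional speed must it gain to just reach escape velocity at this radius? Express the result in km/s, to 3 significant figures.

Δv ≈ 1.42 km/s

μ = GM = 6.674×10⁻¹¹ × 6.417×10²³ = 4.283×10¹³ m³/s².
r = 3390 + 246.2 = 3636.2 km = 3.6362×10⁶ m.
Circular speed v_c = √(μ/r) = 3432 m/s.
Escape speed v_esc = √(2μ/r) = √2 × v_c = 4853 m/s.
Δv = v_esc − v_c = 1422 m/s = 1.422 km/s.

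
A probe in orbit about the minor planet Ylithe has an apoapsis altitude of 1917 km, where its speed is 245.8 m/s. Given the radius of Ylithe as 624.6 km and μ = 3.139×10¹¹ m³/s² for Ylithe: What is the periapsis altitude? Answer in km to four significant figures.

r_a = 624.6 + 1917 = 2541.6 km = 2.542×10⁶ m.
Specific energy ε = v²/2 − μ/r = -9.330×10⁴ J/kg, so a = −μ/(2ε) = 1.682×10⁶ m.
The apsides satisfy r_p + r_a = 2a, so the periapsis radius is 2a − r_a = 8.230×10⁵ m = 822.96 km.
Periapsis altitude = 822.96 − 624.6 = 198.36 km.

periapsis altitude ≈ 198.4 km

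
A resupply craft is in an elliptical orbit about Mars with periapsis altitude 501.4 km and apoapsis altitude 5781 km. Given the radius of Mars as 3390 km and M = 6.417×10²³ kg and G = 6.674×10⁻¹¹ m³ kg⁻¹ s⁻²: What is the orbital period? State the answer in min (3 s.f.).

μ = GM = 6.674×10⁻¹¹ × 6.417×10²³ = 4.283×10¹³ m³/s².
r_p = 3390 + 501.4 = 3891.4 km = 3.8914×10⁶ m.
r_a = 3390 + 5781 = 9171.0 km = 9.1710×10⁶ m.
Semi-major axis a = (r_p + r_a)/2 = (3891.4 + 9171.0)/2 = 6531.2 km = 6.531×10⁶ m.
By Kepler's third law T = 2π√(a³/μ) = 2π × 2.551×10³ = 1.603×10⁴ s.
= 267.1 min.

T ≈ 267 min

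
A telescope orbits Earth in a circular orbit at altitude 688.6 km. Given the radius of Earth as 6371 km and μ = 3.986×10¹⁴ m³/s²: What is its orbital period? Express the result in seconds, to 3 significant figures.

T ≈ 5900 seconds

r = 6371 + 688.6 = 7059.6 km = 7.0596×10⁶ m.
Kepler's third law: T = 2π√(r³/μ) = 2π√((7.060×10⁶)³ / 3.986×10¹⁴).
r³/μ = 8.827×10⁵ s², so T = 2π × 9.395×10² = 5.903×10³ s.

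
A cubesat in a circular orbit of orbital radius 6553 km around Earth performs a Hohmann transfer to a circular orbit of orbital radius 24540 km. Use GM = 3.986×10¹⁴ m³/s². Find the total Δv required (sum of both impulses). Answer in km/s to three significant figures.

Δv_total ≈ 3.41 km/s

r₁ = 6553 km = 6.553×10⁶ m.
r₂ = 24540 km = 2.454×10⁷ m.
Transfer ellipse a_t = (r₁ + r₂)/2 = 1.555×10⁷ m.
At r₁: circular v_c1 = √(μ/r₁) = 7799 m/s; transfer-perigee v_p = √[μ(2/r₁ − 1/a_t)] = 9799 m/s.
Δv₁ = v_p − v_c1 = 2000 m/s.
At r₂: circular v_c2 = √(μ/r₂) = 4030 m/s; transfer-apogee v_a = √[μ(2/r₂ − 1/a_t)] = 2617 m/s.
Δv₂ = v_c2 − v_a = 1414 m/s.
Total Δv = Δv₁ + Δv₂ = 3413 m/s = 3.413 km/s.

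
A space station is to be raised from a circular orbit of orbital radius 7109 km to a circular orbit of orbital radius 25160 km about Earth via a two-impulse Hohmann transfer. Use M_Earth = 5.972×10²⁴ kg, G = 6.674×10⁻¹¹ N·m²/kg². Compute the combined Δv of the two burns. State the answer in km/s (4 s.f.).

μ = GM = 6.674×10⁻¹¹ × 5.972×10²⁴ = 3.986×10¹⁴ m³/s².
r₁ = 7109 km = 7.109×10⁶ m.
r₂ = 25160 km = 2.516×10⁷ m.
Transfer ellipse a_t = (r₁ + r₂)/2 = 1.613×10⁷ m.
At r₁: circular v_c1 = √(μ/r₁) = 7488 m/s; transfer-perigee v_p = √[μ(2/r₁ − 1/a_t)] = 9350 m/s.
Δv₁ = v_p − v_c1 = 1863 m/s.
At r₂: circular v_c2 = √(μ/r₂) = 3980 m/s; transfer-apogee v_a = √[μ(2/r₂ − 1/a_t)] = 2642 m/s.
Δv₂ = v_c2 − v_a = 1338 m/s.
Total Δv = Δv₁ + Δv₂ = 3201 m/s = 3.201 km/s.

Δv_total ≈ 3.201 km/s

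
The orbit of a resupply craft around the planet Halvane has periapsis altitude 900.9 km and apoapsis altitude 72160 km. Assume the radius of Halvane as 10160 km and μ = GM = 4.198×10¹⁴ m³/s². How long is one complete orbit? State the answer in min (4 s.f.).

T ≈ 1631 min

r_p = 10160 + 900.9 = 11061 km = 1.1061×10⁷ m.
r_a = 10160 + 72160 = 82320 km = 8.2320×10⁷ m.
Semi-major axis a = (r_p + r_a)/2 = (11061 + 82320)/2 = 46690 km = 4.669×10⁷ m.
By Kepler's third law T = 2π√(a³/μ) = 2π × 1.557×10⁴ = 9.784×10⁴ s.
= 1631 min.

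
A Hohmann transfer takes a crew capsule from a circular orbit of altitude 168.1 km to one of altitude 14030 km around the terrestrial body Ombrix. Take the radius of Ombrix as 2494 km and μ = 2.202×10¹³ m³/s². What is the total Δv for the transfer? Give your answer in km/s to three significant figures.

r₁ = 2494 + 168.1 = 2662.1 km = 2.6621×10⁶ m.
r₂ = 2494 + 14030 = 16524 km = 1.6524×10⁷ m.
Transfer ellipse a_t = (r₁ + r₂)/2 = 9.593×10⁶ m.
At r₁: circular v_c1 = √(μ/r₁) = 2876 m/s; transfer-periapsis v_p = √[μ(2/r₁ − 1/a_t)] = 3775 m/s.
Δv₁ = v_p − v_c1 = 898.6 m/s.
At r₂: circular v_c2 = √(μ/r₂) = 1154 m/s; transfer-apoapsis v_a = √[μ(2/r₂ − 1/a_t)] = 608.1 m/s.
Δv₂ = v_c2 − v_a = 546.3 m/s.
Total Δv = Δv₁ + Δv₂ = 1445 m/s = 1.445 km/s.

Δv_total ≈ 1.44 km/s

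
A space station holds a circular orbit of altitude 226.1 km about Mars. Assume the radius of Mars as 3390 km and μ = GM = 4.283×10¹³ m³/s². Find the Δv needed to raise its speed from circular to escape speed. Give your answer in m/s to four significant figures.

Δv ≈ 1426 m/s

r = 3390 + 226.1 = 3616.1 km = 3.6161×10⁶ m.
Circular speed v_c = √(μ/r) = 3442 m/s.
Escape speed v_esc = √(2μ/r) = √2 × v_c = 4867 m/s.
Δv = v_esc − v_c = 1426 m/s.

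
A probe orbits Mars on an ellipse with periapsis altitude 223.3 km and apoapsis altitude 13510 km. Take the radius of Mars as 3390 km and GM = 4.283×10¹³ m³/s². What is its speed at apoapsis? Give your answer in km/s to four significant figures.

r_p = 3390 + 223.3 = 3613.3 km = 3.6133×10⁶ m.
r_a = 3390 + 13510 = 16900 km = 1.6900×10⁷ m.
Semi-major axis a = (r_p + r_a)/2 = 10257 km = 1.026×10⁷ m.
Vis-viva: v² = μ(2/r − 1/a) = 4.283×10¹³ × (1.183×10⁻⁷ − 9.750×10⁻⁸) = 8.928×10⁵ m²/s².
v = 944.9 m/s = 0.9449 km/s.

v ≈ 0.9449 km/s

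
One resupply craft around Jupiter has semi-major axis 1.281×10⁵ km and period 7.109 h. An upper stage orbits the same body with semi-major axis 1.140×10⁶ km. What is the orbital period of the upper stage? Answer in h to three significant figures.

T₂ ≈ 189 h

Kepler's third law: T² ∝ a³, so T₂ = T₁ (a₂/a₁)^(3/2).
a₂/a₁ = 8.899, (a₂/a₁)^(3/2) = 26.55.
T₂ = 7.109 × 26.55 = 188.7 h.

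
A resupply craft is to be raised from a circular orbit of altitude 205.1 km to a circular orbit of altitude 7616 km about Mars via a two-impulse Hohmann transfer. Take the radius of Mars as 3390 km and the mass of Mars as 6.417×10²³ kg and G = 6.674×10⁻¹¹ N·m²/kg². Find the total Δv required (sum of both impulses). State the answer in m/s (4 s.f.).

μ = GM = 6.674×10⁻¹¹ × 6.417×10²³ = 4.283×10¹³ m³/s².
r₁ = 3390 + 205.1 = 3595.1 km = 3.5951×10⁶ m.
r₂ = 3390 + 7616 = 11006 km = 1.1006×10⁷ m.
Transfer ellipse a_t = (r₁ + r₂)/2 = 7.301×10⁶ m.
At r₁: circular v_c1 = √(μ/r₁) = 3451 m/s; transfer-periapsis v_p = √[μ(2/r₁ − 1/a_t)] = 4238 m/s.
Δv₁ = v_p − v_c1 = 786.3 m/s.
At r₂: circular v_c2 = √(μ/r₂) = 1973 m/s; transfer-apoapsis v_a = √[μ(2/r₂ − 1/a_t)] = 1384 m/s.
Δv₂ = v_c2 − v_a = 588.4 m/s.
Total Δv = Δv₁ + Δv₂ = 1375 m/s.

Δv_total ≈ 1375 m/s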